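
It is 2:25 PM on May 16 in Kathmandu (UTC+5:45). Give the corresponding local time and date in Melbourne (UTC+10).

6:40 PM on May 16

Melbourne is 4:15 ahead of Kathmandu.
Shift by the zone difference: 2:25 PM + 4:15 = 6:40 PM on May 16 in Melbourne.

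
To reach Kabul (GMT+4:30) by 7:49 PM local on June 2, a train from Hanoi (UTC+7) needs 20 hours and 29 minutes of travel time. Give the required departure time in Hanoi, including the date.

Target arrival in UTC: 7:49 PM − 4:30 = 3:19 PM on Jun 2.
Subtract 20 hours 29 minutes → departure 6:50 PM UTC on Jun 1.
Hanoi is UTC+7:00: 6:50 PM + 7:00 = 1:50 AM on Jun 2.

1:50 AM on Jun 2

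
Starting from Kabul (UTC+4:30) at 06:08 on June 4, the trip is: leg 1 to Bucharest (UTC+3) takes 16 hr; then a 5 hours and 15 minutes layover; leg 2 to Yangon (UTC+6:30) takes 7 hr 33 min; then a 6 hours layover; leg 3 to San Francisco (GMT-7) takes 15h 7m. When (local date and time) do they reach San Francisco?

20:33 on June 5

Convert departure to UTC: 06:08 − 4:30 = 01:38 UTC on Jun 4.
Add 16 hours leg 1 → 17:38 UTC.
Add 5 hours 15 minutes layover in Bucharest → 22:53 UTC.
Add 7 hours and 33 minutes leg 2 → 06:26 UTC (Jun 5).
Add 6 hours layover in Yangon → 12:26 UTC.
Add 15 hours 7 minutes leg 3 → 03:33 UTC (Jun 6).
San Francisco is UTC−7:00, so local arrival = 03:33 − 7:00 = 20:33 on Jun 5.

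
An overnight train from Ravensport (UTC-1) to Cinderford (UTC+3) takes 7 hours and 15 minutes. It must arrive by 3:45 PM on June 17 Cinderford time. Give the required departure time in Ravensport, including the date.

4:30 AM on June 17

Target arrival in UTC: 3:45 PM − 3:00 = 12:45 PM on Jun 17.
Subtract 7 hours and 15 minutes → departure 5:30 AM UTC on Jun 17.
Ravensport is UTC−1:00: 5:30 AM − 1:00 = 4:30 AM on Jun 17.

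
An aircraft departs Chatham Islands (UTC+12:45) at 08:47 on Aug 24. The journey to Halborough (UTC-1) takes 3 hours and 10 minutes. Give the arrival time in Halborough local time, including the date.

Halborough is 13:45 behind Chatham Islands.
After 3 hours and 10 minutes it is 11:57 in Chatham Islands.
Shift by the zone difference: 11:57 − 13:45 = 22:12 on Aug 23 in Halborough.

22:12 on August 23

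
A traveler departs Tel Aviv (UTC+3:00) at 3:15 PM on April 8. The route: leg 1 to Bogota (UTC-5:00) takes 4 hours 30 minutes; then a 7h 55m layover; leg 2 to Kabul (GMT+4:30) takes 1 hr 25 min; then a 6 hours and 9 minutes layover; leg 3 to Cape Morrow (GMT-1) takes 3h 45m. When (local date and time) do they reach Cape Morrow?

10:59 AM on Apr 9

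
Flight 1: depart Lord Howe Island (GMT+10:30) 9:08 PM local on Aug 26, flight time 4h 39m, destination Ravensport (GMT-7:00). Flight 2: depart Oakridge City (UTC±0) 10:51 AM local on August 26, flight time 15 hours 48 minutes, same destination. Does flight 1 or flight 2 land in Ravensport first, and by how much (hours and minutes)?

the first, by 11 hours 22 minutes

Flight 1 in UTC: 9:08 PM − 10:30 = 10:38 AM on Aug 26.
+4 hours and 39 minutes → arrive 3:17 PM UTC on Aug 26.
Flight 2 departs at 10:51 AM UTC (Aug 26).
+15 hours 48 minutes → arrive 2:39 AM UTC on Aug 27.
Flight 1 lands earlier by 11 hours 22 minutes.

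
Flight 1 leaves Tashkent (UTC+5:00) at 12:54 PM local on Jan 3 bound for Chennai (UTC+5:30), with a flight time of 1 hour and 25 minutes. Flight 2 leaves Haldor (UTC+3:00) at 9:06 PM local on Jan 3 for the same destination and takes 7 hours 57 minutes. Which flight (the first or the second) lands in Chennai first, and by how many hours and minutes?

Flight 1 in UTC: 12:54 PM − 5:00 = 7:54 AM on Jan 3.
+1 hour and 25 minutes → arrive 9:19 AM UTC on Jan 3.
Flight 2 in UTC: 9:06 PM − 3:00 = 6:06 PM on Jan 3.
+7 hours and 57 minutes → arrive 2:03 AM UTC on Jan 4.
Flight 1 lands earlier by 16 hours 44 minutes.

the first, by 16 hours 44 minutes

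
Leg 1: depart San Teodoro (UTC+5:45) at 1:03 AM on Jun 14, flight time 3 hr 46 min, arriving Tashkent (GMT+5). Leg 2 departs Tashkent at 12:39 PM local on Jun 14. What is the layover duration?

8 hours 35 minutes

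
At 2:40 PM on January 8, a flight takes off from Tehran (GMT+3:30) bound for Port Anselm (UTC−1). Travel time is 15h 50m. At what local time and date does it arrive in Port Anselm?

Convert departure to UTC: 2:40 PM − 3:30 = 11:10 AM UTC on Jan 8.
Add 15 hours 50 minutes travel time → 3:00 AM UTC (Jan 9).
Port Anselm is UTC−1:00, so local arrival = 3:00 AM − 1:00 = 2:00 AM on Jan 9.

2:00 AM on January 9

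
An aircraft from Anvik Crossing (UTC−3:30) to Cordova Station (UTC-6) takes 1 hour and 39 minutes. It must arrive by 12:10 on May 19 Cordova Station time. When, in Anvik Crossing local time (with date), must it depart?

Target arrival in UTC: 12:10 + 6:00 = 18:10 on May 19.
Subtract 1 hour and 39 minutes → departure 16:31 UTC on May 19.
Anvik Crossing is UTC−3:30: 16:31 − 3:30 = 13:01 on May 19.

13:01 on May 19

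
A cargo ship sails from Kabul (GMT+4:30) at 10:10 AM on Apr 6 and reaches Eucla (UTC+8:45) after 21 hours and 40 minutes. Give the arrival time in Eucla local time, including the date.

12:05 PM on April 7

Convert departure to UTC: 10:10 AM − 4:30 = 5:40 AM UTC on Apr 6.
Add 21 hours and 40 minutes travel time → 3:20 AM UTC (Apr 7).
Eucla is UTC+8:45, so local arrival = 3:20 AM + 8:45 = 12:05 PM on Apr 7.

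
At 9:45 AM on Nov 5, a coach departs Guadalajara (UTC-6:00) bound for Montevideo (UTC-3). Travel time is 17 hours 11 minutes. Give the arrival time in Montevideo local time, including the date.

Convert departure to UTC: 9:45 AM + 6:00 = 3:45 PM UTC on Nov 5.
Add 17 hours 11 minutes travel time → 8:56 AM UTC (Nov 6).
Montevideo is UTC−3:00, so local arrival = 8:56 AM − 3:00 = 5:56 AM on Nov 6.

5:56 AM on Nov 6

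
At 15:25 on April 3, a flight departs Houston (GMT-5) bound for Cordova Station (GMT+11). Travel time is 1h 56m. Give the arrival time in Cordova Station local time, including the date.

09:21 on Apr 4

Convert departure to UTC: 15:25 + 5:00 = 20:25 UTC on Apr 3.
Add 1 hour 56 minutes travel time → 22:21 UTC.
Cordova Station is UTC+11:00, so local arrival = 22:21 + 11:00 = 09:21 on Apr 4.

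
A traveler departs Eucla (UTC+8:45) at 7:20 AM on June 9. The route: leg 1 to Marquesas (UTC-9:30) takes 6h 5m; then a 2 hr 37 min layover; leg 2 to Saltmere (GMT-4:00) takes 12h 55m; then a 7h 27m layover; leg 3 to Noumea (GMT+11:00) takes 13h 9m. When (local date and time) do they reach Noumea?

Convert departure to UTC: 7:20 AM − 8:45 = 10:35 PM UTC on Jun 8.
Add 6 hours 5 minutes leg 1 → 4:40 AM UTC (Jun 9).
Add 2 hours and 37 minutes layover in Marquesas → 7:17 AM UTC.
Add 12 hours and 55 minutes leg 2 → 8:12 PM UTC.
Add 7 hours 27 minutes layover in Saltmere → 3:39 AM UTC (Jun 10).
Add 13 hours and 9 minutes leg 3 → 4:48 PM UTC.
Noumea is UTC+11:00, so local arrival = 4:48 PM + 11:00 = 3:48 AM on Jun 11.

3:48 AM on June 11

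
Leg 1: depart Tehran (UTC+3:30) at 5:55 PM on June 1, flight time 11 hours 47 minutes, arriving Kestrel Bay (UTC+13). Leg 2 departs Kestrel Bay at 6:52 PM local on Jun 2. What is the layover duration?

3 hours 40 minutes

Convert departure to UTC: 5:55 PM − 3:30 = 2:25 PM UTC on Jun 1.
Add 11 hours and 47 minutes flight time → 2:12 AM UTC (Jun 2).
Kestrel Bay is UTC+13:00, so local arrival = 2:12 AM + 13:00 = 3:12 PM on Jun 2.
Layover = 6:52 PM − 3:12 PM = 3 hours 40 minutes.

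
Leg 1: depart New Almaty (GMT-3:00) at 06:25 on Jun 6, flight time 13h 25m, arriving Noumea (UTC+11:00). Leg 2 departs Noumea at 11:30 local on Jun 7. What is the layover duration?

Convert departure to UTC: 06:25 + 3:00 = 09:25 UTC on Jun 6.
Add 13 hours 25 minutes flight time → 22:50 UTC.
Noumea is UTC+11:00, so local arrival = 22:50 + 11:00 = 09:50 on Jun 7.
Layover = 11:30 − 09:50 = 1 hour 40 minutes.

1 hour 40 minutes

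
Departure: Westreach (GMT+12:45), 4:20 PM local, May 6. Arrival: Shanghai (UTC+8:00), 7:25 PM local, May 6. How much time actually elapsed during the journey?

7 hours 50 minutes

Shanghai is 4:45 behind Westreach.
Clock-face elapsed time (ignoring zones) is 3 hours 5 minutes.
Actual elapsed = 3 hours 5 minutes + 4:45 = 7 hours 50 minutes.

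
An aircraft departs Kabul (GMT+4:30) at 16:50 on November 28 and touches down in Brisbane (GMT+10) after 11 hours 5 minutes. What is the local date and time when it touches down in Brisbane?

09:25 on November 29

Convert departure to UTC: 16:50 − 4:30 = 12:20 UTC on Nov 28.
Add 11 hours 5 minutes travel time → 23:25 UTC.
Brisbane is UTC+10:00, so local arrival = 23:25 + 10:00 = 09:25 on Nov 29.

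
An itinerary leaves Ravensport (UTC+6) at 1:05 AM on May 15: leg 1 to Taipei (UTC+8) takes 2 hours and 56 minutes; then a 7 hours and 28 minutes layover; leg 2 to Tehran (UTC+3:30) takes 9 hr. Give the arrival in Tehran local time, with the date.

5:59 PM on May 15

Convert departure to UTC: 1:05 AM − 6:00 = 7:05 PM UTC on May 14.
Add 2 hours 56 minutes leg 1 → 10:01 PM UTC.
Add 7 hours and 28 minutes layover in Taipei → 5:29 AM UTC (May 15).
Add 9 hours leg 2 → 2:29 PM UTC.
Tehran is UTC+3:30, so local arrival = 2:29 PM + 3:30 = 5:59 PM on May 15.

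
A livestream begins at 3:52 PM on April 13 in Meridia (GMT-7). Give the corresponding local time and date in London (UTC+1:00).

London is 8:00 ahead of Meridia.
Shift by the zone difference: 3:52 PM + 8:00 = 11:52 PM on Apr 13 in London.

11:52 PM on April 13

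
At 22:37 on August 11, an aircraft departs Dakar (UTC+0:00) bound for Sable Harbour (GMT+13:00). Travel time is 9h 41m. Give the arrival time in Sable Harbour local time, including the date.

Dakar is at UTC+0, so departure is already 22:37 UTC on Aug 11.
Add 9 hours 41 minutes travel time → 08:18 UTC (Aug 12).
Sable Harbour is UTC+13:00, so local arrival = 08:18 + 13:00 = 21:18 on Aug 12.

21:18 on August 12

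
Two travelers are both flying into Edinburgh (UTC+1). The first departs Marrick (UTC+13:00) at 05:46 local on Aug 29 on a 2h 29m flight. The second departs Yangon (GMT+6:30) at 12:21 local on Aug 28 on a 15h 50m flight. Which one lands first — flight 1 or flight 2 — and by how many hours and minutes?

Flight 1 in UTC: 05:46 − 13:00 = 16:46 on Aug 28.
+2 hours 29 minutes → arrive 19:15 UTC on Aug 28.
Flight 2 in UTC: 12:21 − 6:30 = 05:51 on Aug 28.
+15 hours and 50 minutes → arrive 21:41 UTC on Aug 28.
Flight 1 lands earlier by 2 hours 26 minutes.

the first, by 2 hours 26 minutes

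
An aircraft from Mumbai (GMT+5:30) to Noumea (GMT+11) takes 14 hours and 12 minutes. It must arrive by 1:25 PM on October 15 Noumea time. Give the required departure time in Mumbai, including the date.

5:43 PM on Oct 14

Target arrival in UTC: 1:25 PM − 11:00 = 2:25 AM on Oct 15.
Subtract 14 hours 12 minutes → departure 12:13 PM UTC on Oct 14.
Mumbai is UTC+5:30: 12:13 PM + 5:30 = 5:43 PM on Oct 14.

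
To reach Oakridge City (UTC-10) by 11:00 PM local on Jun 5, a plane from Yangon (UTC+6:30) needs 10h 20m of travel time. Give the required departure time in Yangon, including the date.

Target arrival in UTC: 11:00 PM + 10:00 = 9:00 AM on Jun 6.
Subtract 10 hours and 20 minutes → departure 10:40 PM UTC on Jun 5.
Yangon is UTC+6:30: 10:40 PM + 6:30 = 5:10 AM on Jun 6.

5:10 AM on June 6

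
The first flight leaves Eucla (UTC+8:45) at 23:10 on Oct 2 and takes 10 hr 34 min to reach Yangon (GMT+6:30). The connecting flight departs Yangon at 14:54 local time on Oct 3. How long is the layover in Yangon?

Convert departure to UTC: 23:10 − 8:45 = 14:25 UTC on Oct 2.
Add 10 hours and 34 minutes flight time → 00:59 UTC (Oct 3).
Yangon is UTC+6:30, so local arrival = 00:59 + 6:30 = 07:29 on Oct 3.
Layover = 14:54 − 07:29 = 7 hours 25 minutes.

7 hours 25 minutes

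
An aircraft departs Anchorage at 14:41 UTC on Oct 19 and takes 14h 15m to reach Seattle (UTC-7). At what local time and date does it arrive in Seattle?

Departure is given in UTC: 14:41 on Oct 19.
Add 14 hours and 15 minutes → 04:56 UTC (Oct 20).
Seattle is UTC−7:00: 04:56 − 7:00 = 21:56 on Oct 19.

21:56 on Oct 19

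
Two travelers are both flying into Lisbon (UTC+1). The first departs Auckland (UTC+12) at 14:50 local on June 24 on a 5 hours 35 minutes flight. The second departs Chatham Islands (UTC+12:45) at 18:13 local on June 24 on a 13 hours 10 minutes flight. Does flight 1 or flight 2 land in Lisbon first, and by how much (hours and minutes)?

the first, by 10 hours 13 minutes

Flight 1 in UTC: 14:50 − 12:00 = 02:50 on Jun 24.
+5 hours 35 minutes → arrive 08:25 UTC on Jun 24.
Flight 2 in UTC: 18:13 − 12:45 = 05:28 on Jun 24.
+13 hours 10 minutes → arrive 18:38 UTC on Jun 24.
Flight 1 lands earlier by 10 hours 13 minutes.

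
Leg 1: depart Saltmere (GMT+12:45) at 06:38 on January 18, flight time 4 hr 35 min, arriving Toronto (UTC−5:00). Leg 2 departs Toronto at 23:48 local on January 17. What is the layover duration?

6 hours 20 minutes

Convert departure to UTC: 06:38 − 12:45 = 17:53 UTC on Jan 17.
Add 4 hours 35 minutes flight time → 22:28 UTC.
Toronto is UTC−5:00, so local arrival = 22:28 − 5:00 = 17:28 on Jan 17.
Layover = 23:48 − 17:28 = 6 hours 20 minutes.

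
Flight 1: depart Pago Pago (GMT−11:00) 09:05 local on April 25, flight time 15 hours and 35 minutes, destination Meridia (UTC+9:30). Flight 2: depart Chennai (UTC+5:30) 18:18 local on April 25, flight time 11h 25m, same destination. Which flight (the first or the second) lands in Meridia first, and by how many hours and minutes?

Flight 1 in UTC: 09:05 + 11:00 = 20:05 on Apr 25.
+15 hours 35 minutes → arrive 11:40 UTC on Apr 26.
Flight 2 in UTC: 18:18 − 5:30 = 12:48 on Apr 25.
+11 hours and 25 minutes → arrive 00:13 UTC on Apr 26.
Flight 2 lands earlier by 11 hours 27 minutes.

the second, by 11 hours 27 minutes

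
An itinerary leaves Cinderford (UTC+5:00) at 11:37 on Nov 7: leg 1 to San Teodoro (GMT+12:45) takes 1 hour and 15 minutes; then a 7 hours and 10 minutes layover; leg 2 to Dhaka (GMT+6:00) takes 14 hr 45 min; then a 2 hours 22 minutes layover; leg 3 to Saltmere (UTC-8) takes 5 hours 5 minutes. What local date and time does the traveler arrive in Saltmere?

05:14 on November 8

Convert departure to UTC: 11:37 − 5:00 = 06:37 UTC on Nov 7.
Add 1 hour and 15 minutes leg 1 → 07:52 UTC.
Add 7 hours 10 minutes layover in San Teodoro → 15:02 UTC.
Add 14 hours and 45 minutes leg 2 → 05:47 UTC (Nov 8).
Add 2 hours and 22 minutes layover in Dhaka → 08:09 UTC.
Add 5 hours 5 minutes leg 3 → 13:14 UTC.
Saltmere is UTC−8:00, so local arrival = 13:14 − 8:00 = 05:14 on Nov 8.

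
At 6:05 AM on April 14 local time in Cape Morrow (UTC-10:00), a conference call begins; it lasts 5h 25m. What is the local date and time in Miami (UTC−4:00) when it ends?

5:30 PM on April 14

Miami is 6:00 ahead of Cape Morrow.
After 5 hours and 25 minutes it is 11:30 AM in Cape Morrow.
Shift by the zone difference: 11:30 AM + 6:00 = 5:30 PM on Apr 14 in Miami.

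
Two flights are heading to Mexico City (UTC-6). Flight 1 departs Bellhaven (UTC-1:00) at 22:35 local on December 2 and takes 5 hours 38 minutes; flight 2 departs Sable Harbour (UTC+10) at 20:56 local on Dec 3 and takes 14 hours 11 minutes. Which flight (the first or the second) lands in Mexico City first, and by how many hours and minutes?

the first, by 19 hours 54 minutes

Flight 1 in UTC: 22:35 + 1:00 = 23:35 on Dec 2.
+5 hours 38 minutes → arrive 05:13 UTC on Dec 3.
Flight 2 in UTC: 20:56 − 10:00 = 10:56 on Dec 3.
+14 hours 11 minutes → arrive 01:07 UTC on Dec 4.
Flight 1 lands earlier by 19 hours 54 minutes.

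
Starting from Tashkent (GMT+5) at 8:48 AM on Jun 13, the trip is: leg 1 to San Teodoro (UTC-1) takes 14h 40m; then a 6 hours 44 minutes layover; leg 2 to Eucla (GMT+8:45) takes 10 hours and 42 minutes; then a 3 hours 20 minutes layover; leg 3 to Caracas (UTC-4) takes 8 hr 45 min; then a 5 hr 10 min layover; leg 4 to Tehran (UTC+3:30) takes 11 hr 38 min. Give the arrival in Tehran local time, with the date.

8:17 PM on June 15

Convert departure to UTC: 8:48 AM − 5:00 = 3:48 AM UTC on Jun 13.
Add 14 hours 40 minutes leg 1 → 6:28 PM UTC.
Add 6 hours and 44 minutes layover in San Teodoro → 1:12 AM UTC (Jun 14).
Add 10 hours 42 minutes leg 2 → 11:54 AM UTC.
Add 3 hours and 20 minutes layover in Eucla → 3:14 PM UTC.
Add 8 hours and 45 minutes leg 3 → 11:59 PM UTC.
Add 5 hours and 10 minutes layover in Caracas → 5:09 AM UTC (Jun 15).
Add 11 hours and 38 minutes leg 4 → 4:47 PM UTC.
Tehran is UTC+3:30, so local arrival = 4:47 PM + 3:30 = 8:17 PM on Jun 15.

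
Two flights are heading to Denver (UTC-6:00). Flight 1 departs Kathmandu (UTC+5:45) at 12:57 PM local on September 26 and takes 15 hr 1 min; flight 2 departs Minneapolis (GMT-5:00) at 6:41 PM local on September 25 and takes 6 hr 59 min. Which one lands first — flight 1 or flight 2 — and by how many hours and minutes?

the second, by 15 hours 33 minutes

Flight 1 in UTC: 12:57 PM − 5:45 = 7:12 AM on Sep 26.
+15 hours 1 minute → arrive 10:13 PM UTC on Sep 26.
Flight 2 in UTC: 6:41 PM + 5:00 = 11:41 PM on Sep 25.
+6 hours and 59 minutes → arrive 6:40 AM UTC on Sep 26.
Flight 2 lands earlier by 15 hours 33 minutes.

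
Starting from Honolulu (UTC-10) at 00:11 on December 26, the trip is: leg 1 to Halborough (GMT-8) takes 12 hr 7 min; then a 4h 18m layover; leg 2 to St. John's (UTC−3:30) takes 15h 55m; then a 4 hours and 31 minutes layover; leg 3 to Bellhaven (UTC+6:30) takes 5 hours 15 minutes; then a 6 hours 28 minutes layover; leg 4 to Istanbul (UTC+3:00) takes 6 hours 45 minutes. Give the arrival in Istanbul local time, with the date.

20:30 on Dec 28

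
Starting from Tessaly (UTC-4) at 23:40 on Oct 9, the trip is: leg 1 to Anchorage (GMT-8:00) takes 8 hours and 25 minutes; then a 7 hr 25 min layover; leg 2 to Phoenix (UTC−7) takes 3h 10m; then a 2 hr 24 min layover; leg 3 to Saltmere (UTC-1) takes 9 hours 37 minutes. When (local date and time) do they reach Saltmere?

09:41 on October 11

Convert departure to UTC: 23:40 + 4:00 = 03:40 UTC on Oct 10.
Add 8 hours 25 minutes leg 1 → 12:05 UTC.
Add 7 hours 25 minutes layover in Anchorage → 19:30 UTC.
Add 3 hours and 10 minutes leg 2 → 22:40 UTC.
Add 2 hours 24 minutes layover in Phoenix → 01:04 UTC (Oct 11).
Add 9 hours 37 minutes leg 3 → 10:41 UTC.
Saltmere is UTC−1:00, so local arrival = 10:41 − 1:00 = 09:41 on Oct 11.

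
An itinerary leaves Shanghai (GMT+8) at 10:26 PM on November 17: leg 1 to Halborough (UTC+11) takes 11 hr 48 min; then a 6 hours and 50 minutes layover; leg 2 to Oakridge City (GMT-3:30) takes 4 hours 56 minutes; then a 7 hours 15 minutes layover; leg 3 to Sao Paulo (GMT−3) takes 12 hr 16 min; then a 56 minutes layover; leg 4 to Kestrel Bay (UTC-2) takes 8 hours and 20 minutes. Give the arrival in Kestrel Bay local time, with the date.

4:47 PM on Nov 19

Convert departure to UTC: 10:26 PM − 8:00 = 2:26 PM UTC on Nov 17.
Add 11 hours and 48 minutes leg 1 → 2:14 AM UTC (Nov 18).
Add 6 hours and 50 minutes layover in Halborough → 9:04 AM UTC.
Add 4 hours and 56 minutes leg 2 → 2:00 PM UTC.
Add 7 hours 15 minutes layover in Oakridge City → 9:15 PM UTC.
Add 12 hours 16 minutes leg 3 → 9:31 AM UTC (Nov 19).
Add 56 minutes layover in Sao Paulo → 10:27 AM UTC.
Add 8 hours and 20 minutes leg 4 → 6:47 PM UTC.
Kestrel Bay is UTC−2:00, so local arrival = 6:47 PM − 2:00 = 4:47 PM on Nov 19.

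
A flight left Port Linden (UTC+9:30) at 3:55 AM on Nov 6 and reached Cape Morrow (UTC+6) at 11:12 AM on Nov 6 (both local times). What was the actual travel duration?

Departure in UTC: 3:55 AM − 9:30 = 6:25 PM on Nov 5.
Arrival in UTC: 11:12 AM − 6:00 = 5:12 AM on Nov 6.
Elapsed = 5:12 AM − 6:25 PM (+1 day) = 10 hours 47 minutes.

10 hours 47 minutes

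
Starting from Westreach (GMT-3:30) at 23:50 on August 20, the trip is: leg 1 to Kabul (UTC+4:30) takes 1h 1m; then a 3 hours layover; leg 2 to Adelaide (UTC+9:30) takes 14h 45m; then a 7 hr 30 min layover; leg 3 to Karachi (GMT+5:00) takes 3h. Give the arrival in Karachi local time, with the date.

Convert departure to UTC: 23:50 + 3:30 = 03:20 UTC on Aug 21.
Add 1 hour 1 minute leg 1 → 04:21 UTC.
Add 3 hours layover in Kabul → 07:21 UTC.
Add 14 hours 45 minutes leg 2 → 22:06 UTC.
Add 7 hours and 30 minutes layover in Adelaide → 05:36 UTC (Aug 22).
Add 3 hours leg 3 → 08:36 UTC.
Karachi is UTC+5:00, so local arrival = 08:36 + 5:00 = 13:36 on Aug 22.

13:36 on August 22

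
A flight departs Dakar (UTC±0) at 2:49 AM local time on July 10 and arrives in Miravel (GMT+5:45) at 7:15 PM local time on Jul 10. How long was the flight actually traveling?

Miravel is 5:45 ahead of Dakar.
Clock-face elapsed time (ignoring zones) is 16 hours 26 minutes.
Actual elapsed = 16 hours 26 minutes − 5:45 = 10 hours 41 minutes.

10 hours 41 minutes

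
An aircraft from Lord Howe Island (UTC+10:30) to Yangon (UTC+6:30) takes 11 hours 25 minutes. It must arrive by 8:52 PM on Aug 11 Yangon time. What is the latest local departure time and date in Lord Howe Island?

Target arrival in UTC: 8:52 PM − 6:30 = 2:22 PM on Aug 11.
Subtract 11 hours 25 minutes → departure 2:57 AM UTC on Aug 11.
Lord Howe Island is UTC+10:30: 2:57 AM + 10:30 = 1:27 PM on Aug 11.

1:27 PM on August 11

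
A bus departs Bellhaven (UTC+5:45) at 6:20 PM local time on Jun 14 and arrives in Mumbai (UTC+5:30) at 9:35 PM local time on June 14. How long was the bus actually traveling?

3 hours 30 minutes

Departure in UTC: 6:20 PM − 5:45 = 12:35 PM on Jun 14.
Arrival in UTC: 9:35 PM − 5:30 = 4:05 PM on Jun 14.
Elapsed = 4:05 PM − 12:35 PM = 3 hours 30 minutes.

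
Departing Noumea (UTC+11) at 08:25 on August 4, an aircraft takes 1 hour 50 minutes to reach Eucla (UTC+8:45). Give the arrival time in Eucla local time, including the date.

08:00 on August 4

Eucla is 2:15 behind Noumea.
After 1 hour and 50 minutes it is 10:15 in Noumea.
Shift by the zone difference: 10:15 − 2:15 = 08:00 on Aug 4 in Eucla.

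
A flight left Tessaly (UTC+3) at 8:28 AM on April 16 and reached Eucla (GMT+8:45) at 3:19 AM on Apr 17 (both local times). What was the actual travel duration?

Departure in UTC: 8:28 AM − 3:00 = 5:28 AM on Apr 16.
Arrival in UTC: 3:19 AM − 8:45 = 6:34 PM on Apr 16.
Elapsed = 6:34 PM − 5:28 AM = 13 hours 6 minutes.

13 hours 6 minutes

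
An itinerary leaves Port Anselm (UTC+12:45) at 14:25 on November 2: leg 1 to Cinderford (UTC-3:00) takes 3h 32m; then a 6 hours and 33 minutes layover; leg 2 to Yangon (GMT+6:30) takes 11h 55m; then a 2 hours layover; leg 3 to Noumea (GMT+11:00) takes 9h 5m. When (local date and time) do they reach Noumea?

21:45 on Nov 3

Convert departure to UTC: 14:25 − 12:45 = 01:40 UTC on Nov 2.
Add 3 hours and 32 minutes leg 1 → 05:12 UTC.
Add 6 hours and 33 minutes layover in Cinderford → 11:45 UTC.
Add 11 hours 55 minutes leg 2 → 23:40 UTC.
Add 2 hours layover in Yangon → 01:40 UTC (Nov 3).
Add 9 hours 5 minutes leg 3 → 10:45 UTC.
Noumea is UTC+11:00, so local arrival = 10:45 + 11:00 = 21:45 on Nov 3.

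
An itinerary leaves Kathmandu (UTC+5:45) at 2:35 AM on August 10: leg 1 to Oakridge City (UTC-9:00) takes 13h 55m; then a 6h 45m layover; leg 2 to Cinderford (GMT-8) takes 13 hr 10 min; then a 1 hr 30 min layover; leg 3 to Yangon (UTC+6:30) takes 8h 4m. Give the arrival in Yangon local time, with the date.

10:44 PM on August 11

Convert departure to UTC: 2:35 AM − 5:45 = 8:50 PM UTC on Aug 9.
Add 13 hours and 55 minutes leg 1 → 10:45 AM UTC (Aug 10).
Add 6 hours and 45 minutes layover in Oakridge City → 5:30 PM UTC.
Add 13 hours and 10 minutes leg 2 → 6:40 AM UTC (Aug 11).
Add 1 hour 30 minutes layover in Cinderford → 8:10 AM UTC.
Add 8 hours 4 minutes leg 3 → 4:14 PM UTC.
Yangon is UTC+6:30, so local arrival = 4:14 PM + 6:30 = 10:44 PM on Aug 11.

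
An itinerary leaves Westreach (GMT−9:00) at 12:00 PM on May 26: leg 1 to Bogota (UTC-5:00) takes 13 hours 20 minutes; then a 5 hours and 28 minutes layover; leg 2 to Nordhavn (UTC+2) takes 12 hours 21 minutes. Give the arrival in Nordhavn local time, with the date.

6:09 AM on May 28

Convert departure to UTC: 12:00 PM + 9:00 = 9:00 PM UTC on May 26.
Add 13 hours and 20 minutes leg 1 → 10:20 AM UTC (May 27).
Add 5 hours and 28 minutes layover in Bogota → 3:48 PM UTC.
Add 12 hours and 21 minutes leg 2 → 4:09 AM UTC (May 28).
Nordhavn is UTC+2:00, so local arrival = 4:09 AM + 2:00 = 6:09 AM on May 28.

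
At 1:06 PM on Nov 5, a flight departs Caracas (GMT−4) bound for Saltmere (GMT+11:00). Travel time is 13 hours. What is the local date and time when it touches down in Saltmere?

Saltmere is 15:00 ahead of Caracas.
After 13 hours it is 2:06 AM (Nov 6) in Caracas.
Shift by the zone difference: 2:06 AM + 15:00 = 5:06 PM on Nov 6 in Saltmere.

5:06 PM on November 6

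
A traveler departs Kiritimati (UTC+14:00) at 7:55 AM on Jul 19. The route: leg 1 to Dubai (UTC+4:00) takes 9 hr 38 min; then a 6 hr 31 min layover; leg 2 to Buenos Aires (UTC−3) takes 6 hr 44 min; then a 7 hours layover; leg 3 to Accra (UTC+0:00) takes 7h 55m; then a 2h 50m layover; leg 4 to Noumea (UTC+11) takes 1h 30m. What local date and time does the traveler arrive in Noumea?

11:03 PM on Jul 20

Convert departure to UTC: 7:55 AM − 14:00 = 5:55 PM UTC on Jul 18.
Add 9 hours and 38 minutes leg 1 → 3:33 AM UTC (Jul 19).
Add 6 hours 31 minutes layover in Dubai → 10:04 AM UTC.
Add 6 hours 44 minutes leg 2 → 4:48 PM UTC.
Add 7 hours layover in Buenos Aires → 11:48 PM UTC.
Add 7 hours 55 minutes leg 3 → 7:43 AM UTC (Jul 20).
Add 2 hours and 50 minutes layover in Accra → 10:33 AM UTC.
Add 1 hour and 30 minutes leg 4 → 12:03 PM UTC.
Noumea is UTC+11:00, so local arrival = 12:03 PM + 11:00 = 11:03 PM on Jul 20.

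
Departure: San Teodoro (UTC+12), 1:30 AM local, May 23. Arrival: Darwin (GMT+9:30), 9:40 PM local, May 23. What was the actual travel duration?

Departure in UTC: 1:30 AM − 12:00 = 1:30 PM on May 22.
Arrival in UTC: 9:40 PM − 9:30 = 12:10 PM on May 23.
Elapsed = 12:10 PM − 1:30 PM (+1 day) = 22 hours 40 minutes.

22 hours 40 minutes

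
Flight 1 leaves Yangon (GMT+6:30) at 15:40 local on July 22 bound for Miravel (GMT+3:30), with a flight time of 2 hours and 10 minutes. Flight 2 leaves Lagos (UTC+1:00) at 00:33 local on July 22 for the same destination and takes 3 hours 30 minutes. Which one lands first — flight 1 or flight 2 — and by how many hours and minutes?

the second, by 8 hours 17 minutes

Flight 1 in UTC: 15:40 − 6:30 = 09:10 on Jul 22.
+2 hours and 10 minutes → arrive 11:20 UTC on Jul 22.
Flight 2 in UTC: 00:33 − 1:00 = 23:33 on Jul 21.
+3 hours and 30 minutes → arrive 03:03 UTC on Jul 22.
Flight 2 lands earlier by 8 hours 17 minutes.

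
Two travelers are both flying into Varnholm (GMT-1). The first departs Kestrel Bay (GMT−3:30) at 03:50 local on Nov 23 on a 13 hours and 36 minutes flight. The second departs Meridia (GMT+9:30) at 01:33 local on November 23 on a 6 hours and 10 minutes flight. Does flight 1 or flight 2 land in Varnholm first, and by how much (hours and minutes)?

Flight 1 in UTC: 03:50 + 3:30 = 07:20 on Nov 23.
+13 hours and 36 minutes → arrive 20:56 UTC on Nov 23.
Flight 2 in UTC: 01:33 − 9:30 = 16:03 on Nov 22.
+6 hours and 10 minutes → arrive 22:13 UTC on Nov 22.
Flight 2 lands earlier by 22 hours 43 minutes.

the second, by 22 hours 43 minutes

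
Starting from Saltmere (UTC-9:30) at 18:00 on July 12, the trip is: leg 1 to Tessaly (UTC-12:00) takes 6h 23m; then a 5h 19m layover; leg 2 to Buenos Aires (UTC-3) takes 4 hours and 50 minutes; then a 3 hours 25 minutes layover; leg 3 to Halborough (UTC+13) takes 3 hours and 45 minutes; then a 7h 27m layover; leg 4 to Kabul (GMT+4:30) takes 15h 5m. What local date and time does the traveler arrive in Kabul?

06:14 on July 15

Convert departure to UTC: 18:00 + 9:30 = 03:30 UTC on Jul 13.
Add 6 hours 23 minutes leg 1 → 09:53 UTC.
Add 5 hours 19 minutes layover in Tessaly → 15:12 UTC.
Add 4 hours and 50 minutes leg 2 → 20:02 UTC.
Add 3 hours 25 minutes layover in Buenos Aires → 23:27 UTC.
Add 3 hours and 45 minutes leg 3 → 03:12 UTC (Jul 14).
Add 7 hours and 27 minutes layover in Halborough → 10:39 UTC.
Add 15 hours and 5 minutes leg 4 → 01:44 UTC (Jul 15).
Kabul is UTC+4:30, so local arrival = 01:44 + 4:30 = 06:14 on Jul 15.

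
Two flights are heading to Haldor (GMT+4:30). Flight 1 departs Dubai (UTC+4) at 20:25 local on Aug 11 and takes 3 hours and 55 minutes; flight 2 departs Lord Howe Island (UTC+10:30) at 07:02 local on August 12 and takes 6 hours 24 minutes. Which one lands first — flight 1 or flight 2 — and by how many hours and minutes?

the first, by 6 hours 36 minutes

Flight 1 in UTC: 20:25 − 4:00 = 16:25 on Aug 11.
+3 hours 55 minutes → arrive 20:20 UTC on Aug 11.
Flight 2 in UTC: 07:02 − 10:30 = 20:32 on Aug 11.
+6 hours 24 minutes → arrive 02:56 UTC on Aug 12.
Flight 1 lands earlier by 6 hours 36 minutes.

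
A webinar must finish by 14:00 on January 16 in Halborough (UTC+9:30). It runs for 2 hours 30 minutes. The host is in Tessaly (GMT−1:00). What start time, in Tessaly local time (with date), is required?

01:00 on Jan 16

Target end time in UTC: 14:00 − 9:30 = 04:30 on Jan 16.
Subtract 2 hours and 30 minutes → start 02:00 UTC on Jan 16.
Tessaly is UTC−1:00: 02:00 − 1:00 = 01:00 on Jan 16.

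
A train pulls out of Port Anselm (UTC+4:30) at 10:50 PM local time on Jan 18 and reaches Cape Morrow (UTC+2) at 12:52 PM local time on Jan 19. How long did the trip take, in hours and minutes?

Departure in UTC: 10:50 PM − 4:30 = 6:20 PM on Jan 18.
Arrival in UTC: 12:52 PM − 2:00 = 10:52 AM on Jan 19.
Elapsed = 10:52 AM − 6:20 PM (+1 day) = 16 hours 32 minutes.

16 hours 32 minutes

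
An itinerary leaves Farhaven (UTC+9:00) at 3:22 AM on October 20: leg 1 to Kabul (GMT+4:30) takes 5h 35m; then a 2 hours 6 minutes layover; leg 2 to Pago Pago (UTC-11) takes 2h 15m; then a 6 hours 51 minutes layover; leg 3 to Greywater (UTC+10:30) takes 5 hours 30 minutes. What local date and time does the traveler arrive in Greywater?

Convert departure to UTC: 3:22 AM − 9:00 = 6:22 PM UTC on Oct 19.
Add 5 hours and 35 minutes leg 1 → 11:57 PM UTC.
Add 2 hours 6 minutes layover in Kabul → 2:03 AM UTC (Oct 20).
Add 2 hours 15 minutes leg 2 → 4:18 AM UTC.
Add 6 hours and 51 minutes layover in Pago Pago → 11:09 AM UTC.
Add 5 hours and 30 minutes leg 3 → 4:39 PM UTC.
Greywater is UTC+10:30, so local arrival = 4:39 PM + 10:30 = 3:09 AM on Oct 21.

3:09 AM on October 21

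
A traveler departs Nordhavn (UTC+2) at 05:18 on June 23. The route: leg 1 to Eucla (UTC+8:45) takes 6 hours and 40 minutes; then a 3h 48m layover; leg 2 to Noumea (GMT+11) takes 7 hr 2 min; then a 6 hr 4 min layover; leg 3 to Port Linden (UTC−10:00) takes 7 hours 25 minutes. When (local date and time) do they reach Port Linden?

Convert departure to UTC: 05:18 − 2:00 = 03:18 UTC on Jun 23.
Add 6 hours and 40 minutes leg 1 → 09:58 UTC.
Add 3 hours and 48 minutes layover in Eucla → 13:46 UTC.
Add 7 hours 2 minutes leg 2 → 20:48 UTC.
Add 6 hours and 4 minutes layover in Noumea → 02:52 UTC (Jun 24).
Add 7 hours 25 minutes leg 3 → 10:17 UTC.
Port Linden is UTC−10:00, so local arrival = 10:17 − 10:00 = 00:17 on Jun 24.

00:17 on June 24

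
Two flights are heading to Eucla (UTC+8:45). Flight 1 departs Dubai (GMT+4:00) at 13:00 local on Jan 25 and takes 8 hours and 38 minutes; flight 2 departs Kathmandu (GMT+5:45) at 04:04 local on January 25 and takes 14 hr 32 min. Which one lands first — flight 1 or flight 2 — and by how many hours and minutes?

the second, by 4 hours 47 minutes

Flight 1 in UTC: 13:00 − 4:00 = 09:00 on Jan 25.
+8 hours 38 minutes → arrive 17:38 UTC on Jan 25.
Flight 2 in UTC: 04:04 − 5:45 = 22:19 on Jan 24.
+14 hours and 32 minutes → arrive 12:51 UTC on Jan 25.
Flight 2 lands earlier by 4 hours 47 minutes.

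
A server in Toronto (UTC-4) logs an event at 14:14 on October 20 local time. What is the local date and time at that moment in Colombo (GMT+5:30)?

In UTC: 14:14 + 4:00 = 18:14 on Oct 20.
Colombo is UTC+5:30: 18:14 + 5:30 = 23:44 on Oct 20.

23:44 on Oct 20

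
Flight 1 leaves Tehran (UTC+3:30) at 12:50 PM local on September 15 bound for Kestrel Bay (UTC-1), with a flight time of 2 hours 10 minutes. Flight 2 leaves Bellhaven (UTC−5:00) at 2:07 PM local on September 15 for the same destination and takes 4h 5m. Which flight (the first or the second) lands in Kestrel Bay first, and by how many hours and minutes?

the first, by 11 hours 42 minutes

Flight 1 in UTC: 12:50 PM − 3:30 = 9:20 AM on Sep 15.
+2 hours 10 minutes → arrive 11:30 AM UTC on Sep 15.
Flight 2 in UTC: 2:07 PM + 5:00 = 7:07 PM on Sep 15.
+4 hours and 5 minutes → arrive 11:12 PM UTC on Sep 15.
Flight 1 lands earlier by 11 hours 42 minutes.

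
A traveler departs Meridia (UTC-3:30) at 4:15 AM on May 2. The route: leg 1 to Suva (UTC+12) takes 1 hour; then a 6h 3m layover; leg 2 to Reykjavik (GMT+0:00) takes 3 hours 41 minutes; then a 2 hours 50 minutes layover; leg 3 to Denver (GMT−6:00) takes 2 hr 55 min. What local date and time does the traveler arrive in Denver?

6:14 PM on May 2

Convert departure to UTC: 4:15 AM + 3:30 = 7:45 AM UTC on May 2.
Add 1 hour leg 1 → 8:45 AM UTC.
Add 6 hours and 3 minutes layover in Suva → 2:48 PM UTC.
Add 3 hours and 41 minutes leg 2 → 6:29 PM UTC.
Add 2 hours and 50 minutes layover in Reykjavik → 9:19 PM UTC.
Add 2 hours 55 minutes leg 3 → 12:14 AM UTC (May 3).
Denver is UTC−6:00, so local arrival = 12:14 AM − 6:00 = 6:14 PM on May 2.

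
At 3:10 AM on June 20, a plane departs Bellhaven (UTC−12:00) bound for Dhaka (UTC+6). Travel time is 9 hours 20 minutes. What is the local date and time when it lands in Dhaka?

Convert departure to UTC: 3:10 AM + 12:00 = 3:10 PM UTC on Jun 20.
Add 9 hours and 20 minutes travel time → 12:30 AM UTC (Jun 21).
Dhaka is UTC+6:00, so local arrival = 12:30 AM + 6:00 = 6:30 AM on Jun 21.

6:30 AM on June 21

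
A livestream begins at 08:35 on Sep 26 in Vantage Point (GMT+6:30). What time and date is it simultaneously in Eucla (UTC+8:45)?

10:50 on September 26

In UTC: 08:35 − 6:30 = 02:05 on Sep 26.
Eucla is UTC+8:45: 02:05 + 8:45 = 10:50 on Sep 26.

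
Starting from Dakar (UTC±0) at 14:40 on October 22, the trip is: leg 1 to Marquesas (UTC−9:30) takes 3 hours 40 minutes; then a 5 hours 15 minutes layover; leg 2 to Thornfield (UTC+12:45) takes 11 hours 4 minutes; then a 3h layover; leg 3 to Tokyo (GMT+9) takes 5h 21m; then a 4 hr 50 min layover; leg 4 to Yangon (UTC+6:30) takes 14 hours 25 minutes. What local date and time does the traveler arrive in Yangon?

20:45 on Oct 24

Dakar is at UTC+0, so departure is already 14:40 UTC on Oct 22.
Add 3 hours 40 minutes leg 1 → 18:20 UTC.
Add 5 hours 15 minutes layover in Marquesas → 23:35 UTC.
Add 11 hours and 4 minutes leg 2 → 10:39 UTC (Oct 23).
Add 3 hours layover in Thornfield → 13:39 UTC.
Add 5 hours 21 minutes leg 3 → 19:00 UTC.
Add 4 hours 50 minutes layover in Tokyo → 23:50 UTC.
Add 14 hours and 25 minutes leg 4 → 14:15 UTC (Oct 24).
Yangon is UTC+6:30, so local arrival = 14:15 + 6:30 = 20:45 on Oct 24.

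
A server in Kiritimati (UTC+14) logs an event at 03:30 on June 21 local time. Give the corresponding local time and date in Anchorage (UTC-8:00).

In UTC: 03:30 − 14:00 = 13:30 on Jun 20.
Anchorage is UTC−8:00: 13:30 − 8:00 = 05:30 on Jun 20.

05:30 on June 20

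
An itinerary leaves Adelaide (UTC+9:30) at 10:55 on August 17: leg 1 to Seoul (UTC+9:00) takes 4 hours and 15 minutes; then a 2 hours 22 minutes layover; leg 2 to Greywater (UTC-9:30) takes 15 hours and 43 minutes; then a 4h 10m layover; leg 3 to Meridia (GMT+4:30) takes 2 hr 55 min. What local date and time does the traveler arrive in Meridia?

11:20 on Aug 18

Convert departure to UTC: 10:55 − 9:30 = 01:25 UTC on Aug 17.
Add 4 hours and 15 minutes leg 1 → 05:40 UTC.
Add 2 hours and 22 minutes layover in Seoul → 08:02 UTC.
Add 15 hours 43 minutes leg 2 → 23:45 UTC.
Add 4 hours 10 minutes layover in Greywater → 03:55 UTC (Aug 18).
Add 2 hours 55 minutes leg 3 → 06:50 UTC.
Meridia is UTC+4:30, so local arrival = 06:50 + 4:30 = 11:20 on Aug 18.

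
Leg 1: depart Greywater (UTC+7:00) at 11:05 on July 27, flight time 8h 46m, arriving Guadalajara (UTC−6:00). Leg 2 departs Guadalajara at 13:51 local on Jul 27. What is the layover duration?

7 hours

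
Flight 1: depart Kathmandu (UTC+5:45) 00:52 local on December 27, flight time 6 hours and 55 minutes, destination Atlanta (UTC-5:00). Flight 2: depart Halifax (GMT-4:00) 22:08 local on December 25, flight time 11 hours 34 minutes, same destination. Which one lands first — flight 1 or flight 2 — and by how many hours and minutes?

Flight 1 in UTC: 00:52 − 5:45 = 19:07 on Dec 26.
+6 hours 55 minutes → arrive 02:02 UTC on Dec 27.
Flight 2 in UTC: 22:08 + 4:00 = 02:08 on Dec 26.
+11 hours and 34 minutes → arrive 13:42 UTC on Dec 26.
Flight 2 lands earlier by 12 hours 20 minutes.

the second, by 12 hours 20 minutes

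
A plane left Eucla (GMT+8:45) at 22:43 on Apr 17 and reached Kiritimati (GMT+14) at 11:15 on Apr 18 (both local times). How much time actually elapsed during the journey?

7 hours 17 minutes

Departure in UTC: 22:43 − 8:45 = 13:58 on Apr 17.
Arrival in UTC: 11:15 − 14:00 = 21:15 on Apr 17.
Elapsed = 21:15 − 13:58 = 7 hours 17 minutes.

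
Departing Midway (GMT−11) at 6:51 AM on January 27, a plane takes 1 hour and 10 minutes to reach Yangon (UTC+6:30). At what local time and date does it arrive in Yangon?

1:31 AM on January 28

Convert departure to UTC: 6:51 AM + 11:00 = 5:51 PM UTC on Jan 27.
Add 1 hour and 10 minutes travel time → 7:01 PM UTC.
Yangon is UTC+6:30, so local arrival = 7:01 PM + 6:30 = 1:31 AM on Jan 28.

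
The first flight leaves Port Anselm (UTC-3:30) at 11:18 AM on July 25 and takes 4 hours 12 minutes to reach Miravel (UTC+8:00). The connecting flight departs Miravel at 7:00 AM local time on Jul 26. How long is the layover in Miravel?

Convert departure to UTC: 11:18 AM + 3:30 = 2:48 PM UTC on Jul 25.
Add 4 hours and 12 minutes flight time → 7:00 PM UTC.
Miravel is UTC+8:00, so local arrival = 7:00 PM + 8:00 = 3:00 AM on Jul 26.
Layover = 7:00 AM − 3:00 AM = 4 hours.

4 hours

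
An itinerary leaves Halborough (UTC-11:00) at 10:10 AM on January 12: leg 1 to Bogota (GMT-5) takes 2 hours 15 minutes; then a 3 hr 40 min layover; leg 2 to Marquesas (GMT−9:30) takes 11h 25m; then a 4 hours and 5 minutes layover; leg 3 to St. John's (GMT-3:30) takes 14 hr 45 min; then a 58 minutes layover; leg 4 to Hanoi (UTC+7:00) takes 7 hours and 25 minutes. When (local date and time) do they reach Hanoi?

Convert departure to UTC: 10:10 AM + 11:00 = 9:10 PM UTC on Jan 12.
Add 2 hours and 15 minutes leg 1 → 11:25 PM UTC.
Add 3 hours 40 minutes layover in Bogota → 3:05 AM UTC (Jan 13).
Add 11 hours 25 minutes leg 2 → 2:30 PM UTC.
Add 4 hours and 5 minutes layover in Marquesas → 6:35 PM UTC.
Add 14 hours 45 minutes leg 3 → 9:20 AM UTC (Jan 14).
Add 58 minutes layover in St. John's → 10:18 AM UTC.
Add 7 hours and 25 minutes leg 4 → 5:43 PM UTC.
Hanoi is UTC+7:00, so local arrival = 5:43 PM + 7:00 = 12:43 AM on Jan 15.

12:43 AM on Jan 15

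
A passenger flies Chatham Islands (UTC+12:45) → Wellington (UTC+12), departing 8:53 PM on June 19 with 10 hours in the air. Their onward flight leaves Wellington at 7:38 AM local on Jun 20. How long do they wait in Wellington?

1 hour 30 minutes

Convert departure to UTC: 8:53 PM − 12:45 = 8:08 AM UTC on Jun 19.
Add 10 hours flight time → 6:08 PM UTC.
Wellington is UTC+12:00, so local arrival = 6:08 PM + 12:00 = 6:08 AM on Jun 20.
Layover = 7:38 AM − 6:08 AM = 1 hour 30 minutes.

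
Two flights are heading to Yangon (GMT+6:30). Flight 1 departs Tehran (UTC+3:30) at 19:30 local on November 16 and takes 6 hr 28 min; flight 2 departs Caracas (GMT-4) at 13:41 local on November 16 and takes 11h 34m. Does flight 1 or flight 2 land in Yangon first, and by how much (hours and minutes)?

Flight 1 in UTC: 19:30 − 3:30 = 16:00 on Nov 16.
+6 hours 28 minutes → arrive 22:28 UTC on Nov 16.
Flight 2 in UTC: 13:41 + 4:00 = 17:41 on Nov 16.
+11 hours and 34 minutes → arrive 05:15 UTC on Nov 17.
Flight 1 lands earlier by 6 hours 47 minutes.

the first, by 6 hours 47 minutes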